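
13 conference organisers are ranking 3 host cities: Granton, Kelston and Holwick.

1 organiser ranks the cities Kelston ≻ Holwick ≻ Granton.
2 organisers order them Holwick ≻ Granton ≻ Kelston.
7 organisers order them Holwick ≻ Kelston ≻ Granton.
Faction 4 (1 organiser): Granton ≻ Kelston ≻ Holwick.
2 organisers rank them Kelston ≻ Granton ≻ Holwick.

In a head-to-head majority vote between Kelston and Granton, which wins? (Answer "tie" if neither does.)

Kelston

Ballots ranking Kelston above Granton: 1 + 7 + 2 = 10.
Ballots ranking Granton above Kelston: 13 − 10 = 3.
Kelston wins the head-to-head 10–3.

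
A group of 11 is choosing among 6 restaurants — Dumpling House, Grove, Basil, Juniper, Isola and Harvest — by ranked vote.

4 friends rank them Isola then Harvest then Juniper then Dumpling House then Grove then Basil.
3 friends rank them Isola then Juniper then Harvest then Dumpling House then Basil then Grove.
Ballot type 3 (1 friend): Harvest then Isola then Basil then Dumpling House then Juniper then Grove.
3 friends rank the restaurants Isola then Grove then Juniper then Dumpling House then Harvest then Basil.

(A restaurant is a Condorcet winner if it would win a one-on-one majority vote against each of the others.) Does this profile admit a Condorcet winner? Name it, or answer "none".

Pairwise majorities:
Dumpling House vs Grove: Dumpling House preferred on 4+3+1 = 8 ballots; Dumpling House wins 8–3.
Dumpling House vs Basil: Dumpling House wins 10–1.
Dumpling House–Juniper: Juniper 10–1.
Dumpling House vs Isola: 0 for Dumpling House, 11 for Isola — Isola by 11–0.
Dumpling House–Harvest: Harvest 8–3.
Grove vs Basil: Grove, 7–4.
Grove vs Juniper: Juniper wins 8–3.
Grove vs Isola: 0 for Grove, 11 for Isola — Isola by 11–0.
Grove vs Harvest: Grove is ranked higher on 3 ballots, Harvest on 8. Harvest wins 8–3.
Basil vs Juniper: Juniper, 10–1.
Basil vs Isola: Isola, 11–0.
Basil vs Harvest: Basil is ranked higher on 0 ballots, Harvest on 11. Harvest wins 11–0.
Juniper vs Isola: Isola wins 11–0.
Juniper vs Harvest: Juniper, 6–5.
Isola vs Harvest: 4+3+3 = 10 for Isola, 1 for Harvest — Isola by 10–1.
Only Isola has no losses; Isola is the Condorcet winner.

Isola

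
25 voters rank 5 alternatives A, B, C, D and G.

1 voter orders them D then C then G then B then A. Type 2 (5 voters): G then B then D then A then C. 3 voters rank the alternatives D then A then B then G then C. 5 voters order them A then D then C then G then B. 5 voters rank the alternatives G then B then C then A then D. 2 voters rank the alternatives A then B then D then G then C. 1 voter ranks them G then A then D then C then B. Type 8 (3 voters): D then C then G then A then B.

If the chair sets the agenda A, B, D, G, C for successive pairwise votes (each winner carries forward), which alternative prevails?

G

Round 1: A vs B — 14–11, A advances.
Round 2: A vs D — 13–12, A advances.
Round 3: A vs G — 10–15, G advances.
Round 4: G vs C — 16–9, G advances.
G survives the agenda.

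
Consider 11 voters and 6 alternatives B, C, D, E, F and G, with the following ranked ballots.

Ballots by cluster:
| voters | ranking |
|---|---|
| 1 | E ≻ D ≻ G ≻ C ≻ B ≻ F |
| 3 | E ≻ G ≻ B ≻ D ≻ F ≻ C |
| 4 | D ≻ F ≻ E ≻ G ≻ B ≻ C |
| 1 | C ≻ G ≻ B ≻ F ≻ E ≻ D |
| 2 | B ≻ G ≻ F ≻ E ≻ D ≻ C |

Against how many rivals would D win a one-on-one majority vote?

2

D against each rival (11 voters):
D vs B: D preferred on 1+4 = 5 ballots; B wins 6–5.
D vs C: 10 to 1, D.
D vs E: E, 7–4.
D–F: D 8–3.
D vs G: G, 6–5.
D beats C, F; loses to B, E, G — 2 pairwise wins.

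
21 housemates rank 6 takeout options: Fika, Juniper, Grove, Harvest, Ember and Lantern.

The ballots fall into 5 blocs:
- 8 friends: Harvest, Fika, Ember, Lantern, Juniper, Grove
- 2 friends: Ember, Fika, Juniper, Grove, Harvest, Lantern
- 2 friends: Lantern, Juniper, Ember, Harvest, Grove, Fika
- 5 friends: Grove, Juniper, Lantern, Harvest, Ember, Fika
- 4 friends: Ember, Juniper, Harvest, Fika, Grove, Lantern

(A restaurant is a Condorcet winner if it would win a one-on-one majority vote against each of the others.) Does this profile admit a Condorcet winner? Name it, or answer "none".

none

Pairwise majorities:
Fika–Juniper: Juniper 11–10.
Fika vs Grove: Fika wins 14–7.
Fika vs Harvest: Harvest wins 19–2.
Fika vs Ember: Ember, 13–8.
Fika vs Lantern: Fika wins 14–7.
Juniper vs Grove: Juniper wins 16–5.
Juniper–Harvest: Juniper 13–8.
Juniper vs Ember: Ember wins 14–7.
Juniper vs Lantern: Juniper, 11–10.
Grove vs Harvest: Harvest wins 14–7.
Grove vs Ember: Ember, 16–5.
Grove–Lantern: Grove 11–10.
Harvest–Ember: Harvest 13–8.
Harvest–Lantern: Harvest 14–7.
Ember vs Lantern: Ember wins 14–7.
No restaurant is unbeaten: Fika loses to Juniper; Juniper loses to Ember; Grove loses to Fika; Harvest loses to Juniper; Ember loses to Harvest; Lantern loses to Fika. In particular Juniper > Harvest > Ember > Juniper is a majority cycle — no Condorcet winner exists.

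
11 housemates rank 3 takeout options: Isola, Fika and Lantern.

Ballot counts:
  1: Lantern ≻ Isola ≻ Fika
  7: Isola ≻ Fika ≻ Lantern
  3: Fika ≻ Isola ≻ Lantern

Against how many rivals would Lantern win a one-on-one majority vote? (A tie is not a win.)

0

Lantern against each rival (11 friends):
Lantern–Isola: Isola 10–1.
Lantern vs Fika: 1 for Lantern, 10 for Fika — Fika by 10–1.
Lantern beats no one; loses to Isola, Fika — 0 pairwise wins.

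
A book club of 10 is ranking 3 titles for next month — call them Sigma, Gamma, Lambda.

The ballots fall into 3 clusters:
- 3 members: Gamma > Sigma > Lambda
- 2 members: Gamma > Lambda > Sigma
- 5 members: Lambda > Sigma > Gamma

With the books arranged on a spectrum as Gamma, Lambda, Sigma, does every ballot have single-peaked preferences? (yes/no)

no

Axis positions: Gamma=1, Lambda=2, Sigma=3.
Cluster 1: ranking walks positions 1-3-2; Sigma is ranked above Lambda even though Lambda lies between Sigma and the peak Gamma on the axis — preferences dip and rise again. Not single-peaked.
Cluster 2 (peak Gamma at position 1): ranking walks positions 1-2-3, expanding outward from the peak — single-peaked.
Cluster 3 (peak Lambda at position 2): ranking walks positions 2-3-1, expanding outward from the peak — single-peaked.
Cluster 1 violates single-peakedness, so the profile is not single-peaked on this axis.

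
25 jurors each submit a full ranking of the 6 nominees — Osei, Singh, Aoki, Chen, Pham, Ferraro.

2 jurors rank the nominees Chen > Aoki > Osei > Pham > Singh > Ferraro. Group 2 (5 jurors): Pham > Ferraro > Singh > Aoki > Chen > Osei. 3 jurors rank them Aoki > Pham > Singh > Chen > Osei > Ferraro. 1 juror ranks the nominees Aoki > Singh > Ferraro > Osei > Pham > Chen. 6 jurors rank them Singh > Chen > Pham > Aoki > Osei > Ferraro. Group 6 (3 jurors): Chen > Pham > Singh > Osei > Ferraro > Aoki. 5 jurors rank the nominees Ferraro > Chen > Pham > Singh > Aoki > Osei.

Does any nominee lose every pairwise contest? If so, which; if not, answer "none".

none

Head-to-head results (25 jurors):
Osei vs Singh: Osei preferred on 2 ballots; Singh wins 23–2.
Osei vs Aoki: 3 to 22, Aoki.
Osei–Chen: Chen 24–1.
Osei vs Pham: Pham, 22–3.
Osei–Ferraro: Osei 14–11.
Singh vs Aoki: Singh preferred on 5+6+3+5 = 19 ballots; Singh wins 19–6.
Singh vs Chen: 15 to 10, Singh.
Singh vs Pham: 7 to 18, Pham.
Singh vs Ferraro: Singh is ranked higher on 2+3+1+6+3 = 15 ballots, Ferraro on 10. Singh wins 15–10.
Aoki vs Chen: 9 to 16, Chen.
Aoki vs Pham: 6 to 19, Pham.
Aoki–Ferraro: Ferraro 13–12.
Chen vs Pham: 16 to 9, Chen.
Chen vs Ferraro: 2+3+6+3 = 14 for Chen, 11 for Ferraro — Chen by 14–11.
Pham vs Ferraro: Pham, 19–6.
Every nominee wins at least one matchup (Osei beats Ferraro; Singh beats Osei; Aoki beats Osei; Chen beats Osei; Pham beats Osei; Ferraro beats Aoki), so there is no Condorcet loser.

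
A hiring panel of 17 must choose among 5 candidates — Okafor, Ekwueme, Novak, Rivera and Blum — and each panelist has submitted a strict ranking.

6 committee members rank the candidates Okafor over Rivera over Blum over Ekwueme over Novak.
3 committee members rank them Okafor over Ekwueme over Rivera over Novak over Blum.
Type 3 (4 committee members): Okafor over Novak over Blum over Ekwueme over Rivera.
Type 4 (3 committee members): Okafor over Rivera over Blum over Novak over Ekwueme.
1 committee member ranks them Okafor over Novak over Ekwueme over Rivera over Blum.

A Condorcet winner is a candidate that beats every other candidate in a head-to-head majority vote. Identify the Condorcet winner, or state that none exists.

Pairwise majorities:
Okafor vs Ekwueme: 6+3+4+3+1 = 17 for Okafor, 0 for Ekwueme — Okafor by 17–0.
Okafor vs Novak: Okafor wins 17–0.
Okafor vs Rivera: Okafor wins 17–0.
Okafor vs Blum: Okafor is ranked higher on 6+3+4+3+1 = 17 ballots, Blum on 0. Okafor wins 17–0.
Ekwueme vs Novak: Ekwueme preferred on 6+3 = 9 ballots; Ekwueme wins 9–8.
Ekwueme vs Rivera: Rivera, 9–8.
Ekwueme vs Blum: Blum wins 13–4.
Novak vs Rivera: Rivera wins 12–5.
Novak vs Blum: Blum, 9–8.
Rivera vs Blum: Rivera is ranked higher on 6+3+3+1 = 13 ballots, Blum on 4. Rivera wins 13–4.
Okafor wins every pairwise contest, so Okafor is the Condorcet winner.

Okafor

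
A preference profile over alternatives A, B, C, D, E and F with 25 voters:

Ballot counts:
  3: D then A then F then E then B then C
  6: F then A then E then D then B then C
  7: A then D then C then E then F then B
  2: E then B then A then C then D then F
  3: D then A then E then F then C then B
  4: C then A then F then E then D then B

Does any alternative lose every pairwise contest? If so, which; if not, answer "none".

Head-to-head results (25 voters):
A vs B: A wins 23–2.
A vs C: 3+6+7+2+3 = 21 for A, 4 for C — A by 21–4.
A vs D: A wins 19–6.
A vs E: 3+6+7+3+4 = 23 for A, 2 for E — A by 23–2.
A vs F: 19 to 6, A.
B vs C: 11 to 14, C.
B vs D: D wins 23–2.
B vs E: B preferred on 0 ballots; E wins 25–0.
B vs F: B is ranked higher on 2 ballots, F on 23. F wins 23–2.
C vs D: 6 to 19, D.
C–E: E 14–11.
C vs F: 13 to 12, C.
D vs E: D wins 13–12.
D–F: D 15–10.
E vs F: F wins 13–12.
B is beaten in every head-to-head and is the Condorcet loser.

B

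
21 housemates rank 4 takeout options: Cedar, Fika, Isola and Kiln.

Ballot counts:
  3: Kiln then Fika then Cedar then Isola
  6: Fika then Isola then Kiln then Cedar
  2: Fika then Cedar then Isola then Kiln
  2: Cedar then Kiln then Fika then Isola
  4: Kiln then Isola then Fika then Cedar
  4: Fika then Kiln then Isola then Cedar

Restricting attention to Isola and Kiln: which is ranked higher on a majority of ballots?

Kiln

Ballots ranking Isola above Kiln: 6 + 2 = 8.
Ballots ranking Kiln above Isola: 21 − 8 = 13.
Kiln wins the head-to-head 13–8.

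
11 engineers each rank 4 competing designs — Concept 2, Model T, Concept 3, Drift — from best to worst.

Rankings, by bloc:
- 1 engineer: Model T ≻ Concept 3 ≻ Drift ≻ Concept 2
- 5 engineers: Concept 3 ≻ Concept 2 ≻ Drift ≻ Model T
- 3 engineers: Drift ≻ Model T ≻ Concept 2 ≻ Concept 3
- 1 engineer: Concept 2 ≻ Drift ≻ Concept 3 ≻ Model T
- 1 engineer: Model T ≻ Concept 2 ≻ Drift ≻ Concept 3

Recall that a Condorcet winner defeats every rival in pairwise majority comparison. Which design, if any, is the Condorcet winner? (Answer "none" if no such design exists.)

Concept 3

Head-to-head results (11 engineers):
Concept 2 vs Model T: 6 to 5, Concept 2.
Concept 2 vs Concept 3: Concept 2 is ranked higher on 3+1+1 = 5 ballots, Concept 3 on 6. Concept 3 wins 6–5.
Concept 2 vs Drift: Concept 2 preferred on 5+1+1 = 7 ballots; Concept 2 wins 7–4.
Model T vs Concept 3: 5 to 6, Concept 3.
Model T vs Drift: 2 to 9, Drift.
Concept 3 vs Drift: Concept 3 is ranked higher on 1+5 = 6 ballots, Drift on 5. Concept 3 wins 6–5.
Only Concept 3 has no losses; Concept 3 is the Condorcet winner.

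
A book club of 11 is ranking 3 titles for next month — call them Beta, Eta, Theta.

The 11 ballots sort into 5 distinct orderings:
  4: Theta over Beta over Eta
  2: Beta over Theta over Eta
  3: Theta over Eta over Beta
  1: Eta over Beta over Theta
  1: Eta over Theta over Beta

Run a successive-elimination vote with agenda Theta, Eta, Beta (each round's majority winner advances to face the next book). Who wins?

Round 1: Theta vs Eta — 9–2, Theta advances.
Round 2: Theta vs Beta — 8–3, Theta advances.
Theta survives the agenda.

Theta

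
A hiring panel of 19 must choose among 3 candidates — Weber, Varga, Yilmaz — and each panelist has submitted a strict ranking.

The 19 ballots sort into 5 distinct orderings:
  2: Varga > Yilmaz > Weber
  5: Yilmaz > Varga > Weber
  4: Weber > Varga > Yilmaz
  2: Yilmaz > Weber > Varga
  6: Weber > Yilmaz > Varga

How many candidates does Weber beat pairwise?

2

Weber against each rival (19 committee members):
Weber–Varga: Weber 12–7.
Weber vs Yilmaz: 10 to 9, Weber.
Weber beats Varga, Yilmaz — 2 pairwise wins.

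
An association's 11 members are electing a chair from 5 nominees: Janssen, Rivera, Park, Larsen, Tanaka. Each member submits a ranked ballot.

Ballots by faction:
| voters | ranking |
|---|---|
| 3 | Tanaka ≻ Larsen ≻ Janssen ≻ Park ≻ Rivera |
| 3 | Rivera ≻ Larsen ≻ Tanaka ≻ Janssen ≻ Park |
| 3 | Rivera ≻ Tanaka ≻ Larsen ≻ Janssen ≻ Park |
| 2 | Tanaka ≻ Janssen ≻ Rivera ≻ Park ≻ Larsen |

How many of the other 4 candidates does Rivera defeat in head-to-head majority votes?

Rivera against each rival (11 voters):
Rivera vs Janssen: 3+3 = 6 for Rivera, 5 for Janssen — Rivera by 6–5.
Rivera vs Park: Rivera wins 8–3.
Rivera–Larsen: Rivera 8–3.
Rivera vs Tanaka: Rivera preferred on 3+3 = 6 ballots; Rivera wins 6–5.
Rivera beats Janssen, Park, Larsen, Tanaka — 4 pairwise wins.

4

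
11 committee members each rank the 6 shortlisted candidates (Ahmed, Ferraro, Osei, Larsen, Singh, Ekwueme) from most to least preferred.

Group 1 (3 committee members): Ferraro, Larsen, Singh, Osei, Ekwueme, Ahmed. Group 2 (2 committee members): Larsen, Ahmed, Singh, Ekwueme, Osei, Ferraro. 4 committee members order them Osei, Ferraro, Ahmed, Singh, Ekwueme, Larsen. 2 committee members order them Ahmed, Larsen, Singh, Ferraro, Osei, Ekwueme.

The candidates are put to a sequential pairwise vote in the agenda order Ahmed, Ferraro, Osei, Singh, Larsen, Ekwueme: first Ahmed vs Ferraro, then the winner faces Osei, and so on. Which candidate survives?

Larsen

Round 1: Ahmed vs Ferraro — 4–7, Ferraro advances.
Round 2: Ferraro vs Osei — 5–6, Osei advances.
Round 3: Osei vs Singh — 4–7, Singh advances.
Round 4: Singh vs Larsen — 4–7, Larsen advances.
Round 5: Larsen vs Ekwueme — 7–4, Larsen advances.
The agenda winner is Larsen.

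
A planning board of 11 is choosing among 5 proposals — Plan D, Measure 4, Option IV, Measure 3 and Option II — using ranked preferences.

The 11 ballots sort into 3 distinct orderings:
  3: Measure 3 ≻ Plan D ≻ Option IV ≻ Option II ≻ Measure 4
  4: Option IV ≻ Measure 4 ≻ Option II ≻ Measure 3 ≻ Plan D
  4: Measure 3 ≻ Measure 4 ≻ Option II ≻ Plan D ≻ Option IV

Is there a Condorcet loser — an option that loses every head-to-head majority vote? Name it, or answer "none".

Head-to-head results (11 council members):
Plan D vs Measure 4: 3 to 8, Measure 4.
Plan D vs Option IV: 7 to 4, Plan D.
Plan D vs Measure 3: Measure 3 wins 11–0.
Plan D vs Option II: Plan D is ranked higher on 3 ballots, Option II on 8. Option II wins 8–3.
Measure 4 vs Option IV: Measure 4 preferred on 4 ballots; Option IV wins 7–4.
Measure 4 vs Measure 3: 4 to 7, Measure 3.
Measure 4 vs Option II: Measure 4 is ranked higher on 4+4 = 8 ballots, Option II on 3. Measure 4 wins 8–3.
Option IV vs Measure 3: 4 to 7, Measure 3.
Option IV vs Option II: 3+4 = 7 for Option IV, 4 for Option II — Option IV by 7–4.
Measure 3 vs Option II: Measure 3 wins 7–4.
Every option wins at least one matchup (Plan D beats Option IV; Measure 4 beats Plan D; Option IV beats Measure 4; Measure 3 beats Plan D; Option II beats Plan D), so there is no Condorcet loser.

none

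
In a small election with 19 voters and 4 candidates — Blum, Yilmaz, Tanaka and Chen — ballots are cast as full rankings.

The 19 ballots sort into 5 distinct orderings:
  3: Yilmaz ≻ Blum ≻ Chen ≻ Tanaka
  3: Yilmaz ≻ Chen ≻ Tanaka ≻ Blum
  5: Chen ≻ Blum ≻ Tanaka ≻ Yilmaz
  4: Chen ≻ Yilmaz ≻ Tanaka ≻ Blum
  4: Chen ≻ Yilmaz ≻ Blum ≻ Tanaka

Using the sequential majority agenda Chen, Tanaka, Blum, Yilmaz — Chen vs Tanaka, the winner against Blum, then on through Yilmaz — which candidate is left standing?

Round 1: Chen vs Tanaka — 19–0, Chen advances.
Round 2: Chen vs Blum — 16–3, Chen advances.
Round 3: Chen vs Yilmaz — 13–6, Chen advances.
Chen survives the agenda.

Chen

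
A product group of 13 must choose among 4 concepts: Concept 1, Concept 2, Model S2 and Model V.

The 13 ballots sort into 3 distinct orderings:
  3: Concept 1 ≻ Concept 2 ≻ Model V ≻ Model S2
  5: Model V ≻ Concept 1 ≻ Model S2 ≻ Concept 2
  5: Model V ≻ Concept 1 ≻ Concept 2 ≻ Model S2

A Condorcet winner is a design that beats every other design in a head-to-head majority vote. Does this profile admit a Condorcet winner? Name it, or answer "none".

Pairwise majorities:
Concept 1 vs Concept 2: 13 to 0, Concept 1.
Concept 1 vs Model S2: 3+5+5 = 13 for Concept 1, 0 for Model S2 — Concept 1 by 13–0.
Concept 1 vs Model V: Concept 1 is ranked higher on 3 ballots, Model V on 10. Model V wins 10–3.
Concept 2 vs Model S2: 3+5 = 8 for Concept 2, 5 for Model S2 — Concept 2 by 8–5.
Concept 2 vs Model V: Concept 2 preferred on 3 ballots; Model V wins 10–3.
Model S2 vs Model V: Model S2 preferred on 0 ballots; Model V wins 13–0.
Model V wins every pairwise contest, so Model V is the Condorcet winner.

Model V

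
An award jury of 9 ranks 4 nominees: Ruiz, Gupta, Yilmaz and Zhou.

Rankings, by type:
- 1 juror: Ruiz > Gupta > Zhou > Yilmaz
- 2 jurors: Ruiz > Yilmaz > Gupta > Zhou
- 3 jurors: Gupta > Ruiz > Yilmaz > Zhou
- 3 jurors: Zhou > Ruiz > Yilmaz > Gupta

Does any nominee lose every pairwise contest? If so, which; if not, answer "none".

Pairwise majorities:
Ruiz–Gupta: Ruiz 6–3.
Ruiz vs Yilmaz: Ruiz wins 9–0.
Ruiz vs Zhou: Ruiz wins 6–3.
Gupta vs Yilmaz: Yilmaz wins 5–4.
Gupta vs Zhou: Gupta, 6–3.
Yilmaz vs Zhou: Yilmaz is ranked higher on 2+3 = 5 ballots, Zhou on 4. Yilmaz wins 5–4.
Only Zhou has no wins; Zhou is the Condorcet loser.

Zhou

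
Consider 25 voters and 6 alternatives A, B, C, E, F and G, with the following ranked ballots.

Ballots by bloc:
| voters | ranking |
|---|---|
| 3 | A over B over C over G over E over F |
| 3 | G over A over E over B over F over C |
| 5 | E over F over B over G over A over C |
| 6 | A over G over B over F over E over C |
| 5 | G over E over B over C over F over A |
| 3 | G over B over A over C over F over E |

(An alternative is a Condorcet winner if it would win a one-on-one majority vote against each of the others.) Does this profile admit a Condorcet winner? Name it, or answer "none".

Check each pair by majority over 25 ballots:
A–B: B 13–12.
A vs C: A, 20–5.
A–E: A 15–10.
A vs F: A wins 15–10.
A vs G: G wins 16–9.
B vs C: B, 25–0.
B–E: E 13–12.
B vs F: B, 20–5.
B–G: G 17–8.
C vs E: E, 19–6.
C vs F: F, 14–11.
C vs G: G, 22–3.
E vs F: E, 16–9.
E–G: G 20–5.
F–G: G 20–5.
G defeats every rival head-to-head and is the Condorcet winner.

G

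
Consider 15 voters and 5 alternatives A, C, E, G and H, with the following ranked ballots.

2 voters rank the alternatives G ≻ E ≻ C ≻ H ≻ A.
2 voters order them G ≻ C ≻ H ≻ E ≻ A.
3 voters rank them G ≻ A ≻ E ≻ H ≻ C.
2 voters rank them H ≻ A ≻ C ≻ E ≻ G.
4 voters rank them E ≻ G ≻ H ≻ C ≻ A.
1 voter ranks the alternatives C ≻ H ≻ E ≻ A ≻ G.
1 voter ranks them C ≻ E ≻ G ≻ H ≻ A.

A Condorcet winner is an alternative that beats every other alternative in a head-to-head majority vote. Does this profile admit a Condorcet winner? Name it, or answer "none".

Head-to-head results (15 voters):
A vs C: A preferred on 3+2 = 5 ballots; C wins 10–5.
A–E: E 10–5.
A vs G: 3 to 12, G.
A vs H: H wins 12–3.
C vs E: 6 to 9, E.
C–G: G 11–4.
C–H: H 9–6.
E vs G: 8 to 7, E.
E vs H: E is ranked higher on 2+3+4+1 = 10 ballots, H on 5. E wins 10–5.
G vs H: G is ranked higher on 2+2+3+4+1 = 12 ballots, H on 3. G wins 12–3.
Only E has no losses; E is the Condorcet winner.

E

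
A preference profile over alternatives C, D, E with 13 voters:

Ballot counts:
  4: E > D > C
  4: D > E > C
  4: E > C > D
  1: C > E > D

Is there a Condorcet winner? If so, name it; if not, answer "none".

E

Head-to-head results (13 voters):
C vs D: D wins 8–5.
C–E: E 12–1.
D vs E: E wins 9–4.
E wins every pairwise contest, so E is the Condorcet winner.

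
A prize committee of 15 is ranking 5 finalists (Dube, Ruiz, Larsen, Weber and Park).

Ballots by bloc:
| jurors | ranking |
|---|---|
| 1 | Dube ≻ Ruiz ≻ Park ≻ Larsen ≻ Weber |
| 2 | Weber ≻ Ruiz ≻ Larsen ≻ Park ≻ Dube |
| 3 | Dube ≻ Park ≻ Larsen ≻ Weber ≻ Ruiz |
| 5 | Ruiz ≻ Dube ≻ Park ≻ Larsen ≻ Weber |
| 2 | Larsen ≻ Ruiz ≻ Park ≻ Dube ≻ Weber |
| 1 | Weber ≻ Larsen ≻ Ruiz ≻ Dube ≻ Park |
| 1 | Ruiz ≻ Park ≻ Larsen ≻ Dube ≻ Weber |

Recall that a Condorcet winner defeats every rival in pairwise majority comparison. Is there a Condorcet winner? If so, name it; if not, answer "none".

Ruiz

Pairwise majorities:
Dube vs Ruiz: 1+3 = 4 for Dube, 11 for Ruiz — Ruiz by 11–4.
Dube vs Larsen: 1+3+5 = 9 for Dube, 6 for Larsen — Dube by 9–6.
Dube vs Weber: Dube, 12–3.
Dube–Park: Dube 10–5.
Ruiz vs Larsen: Ruiz is ranked higher on 1+2+5+1 = 9 ballots, Larsen on 6. Ruiz wins 9–6.
Ruiz vs Weber: Ruiz, 9–6.
Ruiz vs Park: Ruiz, 12–3.
Larsen vs Weber: Larsen wins 12–3.
Larsen vs Park: 2+2+1 = 5 for Larsen, 10 for Park — Park by 10–5.
Weber vs Park: 3 to 12, Park.
Only Ruiz has no losses; Ruiz is the Condorcet winner.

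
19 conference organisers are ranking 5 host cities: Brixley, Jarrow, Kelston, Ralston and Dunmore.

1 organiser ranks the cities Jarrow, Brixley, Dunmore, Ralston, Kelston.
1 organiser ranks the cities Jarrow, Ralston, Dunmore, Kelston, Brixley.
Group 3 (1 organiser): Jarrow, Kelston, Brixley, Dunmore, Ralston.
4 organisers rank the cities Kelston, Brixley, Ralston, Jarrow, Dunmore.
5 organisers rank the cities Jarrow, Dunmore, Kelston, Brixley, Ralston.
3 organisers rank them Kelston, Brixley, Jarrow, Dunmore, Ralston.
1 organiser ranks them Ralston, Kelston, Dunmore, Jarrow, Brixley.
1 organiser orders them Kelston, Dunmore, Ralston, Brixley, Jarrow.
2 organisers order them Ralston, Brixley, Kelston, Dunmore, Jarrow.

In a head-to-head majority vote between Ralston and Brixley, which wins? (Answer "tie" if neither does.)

Ballots ranking Ralston above Brixley: 1 + 1 + 1 + 2 = 5.
Ballots ranking Brixley above Ralston: 19 − 5 = 14.
Brixley wins the head-to-head 14–5.

Brixley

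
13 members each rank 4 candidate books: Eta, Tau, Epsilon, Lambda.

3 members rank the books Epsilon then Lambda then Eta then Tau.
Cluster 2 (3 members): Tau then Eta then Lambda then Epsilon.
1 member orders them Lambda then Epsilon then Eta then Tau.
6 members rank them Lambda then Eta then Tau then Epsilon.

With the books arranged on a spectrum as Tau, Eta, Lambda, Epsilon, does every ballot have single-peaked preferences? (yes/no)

Axis positions: Tau=1, Eta=2, Lambda=3, Epsilon=4.
Cluster 1 (peak Epsilon at position 4): ranking walks positions 4-3-2-1, expanding outward from the peak — single-peaked.
Cluster 2 (peak Tau at position 1): ranking walks positions 1-2-3-4, expanding outward from the peak — single-peaked.
Cluster 3 (peak Lambda at position 3): ranking walks positions 3-4-2-1, expanding outward from the peak — single-peaked.
Cluster 4 (peak Lambda at position 3): ranking walks positions 3-2-1-4, expanding outward from the peak — single-peaked.
Every ranking is single-peaked on this axis.

yes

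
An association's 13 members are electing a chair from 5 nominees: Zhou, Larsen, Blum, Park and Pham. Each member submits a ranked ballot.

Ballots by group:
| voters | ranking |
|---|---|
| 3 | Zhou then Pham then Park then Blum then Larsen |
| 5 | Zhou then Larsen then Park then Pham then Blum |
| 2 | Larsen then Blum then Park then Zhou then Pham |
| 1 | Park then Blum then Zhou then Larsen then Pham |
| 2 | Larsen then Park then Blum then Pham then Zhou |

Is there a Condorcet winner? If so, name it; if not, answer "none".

Head-to-head results (13 voters):
Zhou vs Larsen: 9 to 4, Zhou.
Zhou vs Blum: Zhou preferred on 3+5 = 8 ballots; Zhou wins 8–5.
Zhou vs Park: 3+5 = 8 for Zhou, 5 for Park — Zhou by 8–5.
Zhou–Pham: Zhou 11–2.
Larsen–Blum: Larsen 9–4.
Larsen vs Park: Larsen wins 9–4.
Larsen vs Pham: Larsen is ranked higher on 5+2+1+2 = 10 ballots, Pham on 3. Larsen wins 10–3.
Blum vs Park: Blum preferred on 2 ballots; Park wins 11–2.
Blum vs Pham: Pham wins 8–5.
Park vs Pham: Park, 10–3.
Zhou beats each of Larsen, Blum, Park, Pham — Zhou is the Condorcet winner.

Zhou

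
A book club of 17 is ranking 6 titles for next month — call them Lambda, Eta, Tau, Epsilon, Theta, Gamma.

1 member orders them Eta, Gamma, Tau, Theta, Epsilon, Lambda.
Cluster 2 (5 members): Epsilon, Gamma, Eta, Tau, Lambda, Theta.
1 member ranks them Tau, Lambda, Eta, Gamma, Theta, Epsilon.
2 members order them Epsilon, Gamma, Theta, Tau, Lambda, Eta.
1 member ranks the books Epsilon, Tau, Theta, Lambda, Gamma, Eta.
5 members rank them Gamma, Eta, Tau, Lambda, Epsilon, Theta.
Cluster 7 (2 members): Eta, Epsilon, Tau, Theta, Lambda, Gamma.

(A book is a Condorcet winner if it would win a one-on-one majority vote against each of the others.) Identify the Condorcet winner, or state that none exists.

none

Head-to-head results (17 members):
Lambda–Eta: Eta 13–4.
Lambda–Tau: Tau 17–0.
Lambda vs Epsilon: Epsilon, 11–6.
Lambda vs Theta: Lambda wins 11–6.
Lambda vs Gamma: Gamma, 13–4.
Eta–Tau: Eta 13–4.
Eta–Epsilon: Eta 9–8.
Eta–Theta: Eta 14–3.
Eta–Gamma: Gamma 13–4.
Tau vs Epsilon: Epsilon wins 10–7.
Tau–Theta: Tau 15–2.
Tau vs Gamma: Gamma wins 13–4.
Epsilon–Theta: Epsilon 15–2.
Epsilon vs Gamma: Epsilon, 10–7.
Theta vs Gamma: Gamma, 14–3.
No book is unbeaten: Lambda loses to Eta; Eta loses to Gamma; Tau loses to Eta; Epsilon loses to Eta; Theta loses to Lambda; Gamma loses to Epsilon. In particular Eta → Epsilon → Gamma → Eta is a majority cycle — no Condorcet winner exists.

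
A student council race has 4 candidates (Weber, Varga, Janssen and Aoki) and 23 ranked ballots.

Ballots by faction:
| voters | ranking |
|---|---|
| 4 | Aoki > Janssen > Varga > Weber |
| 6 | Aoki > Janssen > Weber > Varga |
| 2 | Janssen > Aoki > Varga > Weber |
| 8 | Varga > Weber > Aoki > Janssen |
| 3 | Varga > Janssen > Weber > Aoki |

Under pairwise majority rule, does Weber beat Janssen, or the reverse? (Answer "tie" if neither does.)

Janssen

Ballots ranking Weber above Janssen: 8.
Ballots ranking Janssen above Weber: 23 − 8 = 15.
Janssen wins the head-to-head 15–8.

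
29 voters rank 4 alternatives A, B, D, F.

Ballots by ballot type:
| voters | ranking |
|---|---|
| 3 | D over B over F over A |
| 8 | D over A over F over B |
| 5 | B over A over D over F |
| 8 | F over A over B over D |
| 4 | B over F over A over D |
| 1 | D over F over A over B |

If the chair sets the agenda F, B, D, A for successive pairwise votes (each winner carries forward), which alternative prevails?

Round 1: F vs B — 17–12, F advances.
Round 2: F vs D — 12–17, D advances.
Round 3: D vs A — 12–17, A advances.
A survives the agenda.

A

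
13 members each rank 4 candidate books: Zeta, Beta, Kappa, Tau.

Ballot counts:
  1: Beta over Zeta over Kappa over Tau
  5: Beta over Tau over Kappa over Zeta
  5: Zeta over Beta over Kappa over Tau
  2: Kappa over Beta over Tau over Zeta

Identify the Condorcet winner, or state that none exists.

Pairwise majorities:
Zeta–Beta: Beta 8–5.
Zeta vs Kappa: Kappa, 7–6.
Zeta vs Tau: Tau wins 7–6.
Beta vs Kappa: Beta wins 11–2.
Beta vs Tau: Beta wins 13–0.
Kappa–Tau: Kappa 8–5.
Only Beta has no losses; Beta is the Condorcet winner.

Beta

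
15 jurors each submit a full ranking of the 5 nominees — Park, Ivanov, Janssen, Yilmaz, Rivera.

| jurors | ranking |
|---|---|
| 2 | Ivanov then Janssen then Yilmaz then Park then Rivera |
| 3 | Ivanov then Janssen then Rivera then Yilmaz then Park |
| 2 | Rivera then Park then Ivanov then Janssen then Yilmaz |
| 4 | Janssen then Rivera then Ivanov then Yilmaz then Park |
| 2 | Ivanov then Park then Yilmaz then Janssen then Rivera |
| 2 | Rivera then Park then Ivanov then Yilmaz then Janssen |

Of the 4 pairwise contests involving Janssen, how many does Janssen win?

Janssen against each rival (15 jurors):
Janssen vs Park: Janssen, 9–6.
Janssen vs Ivanov: 4 to 11, Ivanov.
Janssen vs Yilmaz: Janssen is ranked higher on 2+3+2+4 = 11 ballots, Yilmaz on 4. Janssen wins 11–4.
Janssen vs Rivera: 2+3+4+2 = 11 for Janssen, 4 for Rivera — Janssen by 11–4.
Janssen beats Park, Yilmaz, Rivera; loses to Ivanov — 3 pairwise wins.

3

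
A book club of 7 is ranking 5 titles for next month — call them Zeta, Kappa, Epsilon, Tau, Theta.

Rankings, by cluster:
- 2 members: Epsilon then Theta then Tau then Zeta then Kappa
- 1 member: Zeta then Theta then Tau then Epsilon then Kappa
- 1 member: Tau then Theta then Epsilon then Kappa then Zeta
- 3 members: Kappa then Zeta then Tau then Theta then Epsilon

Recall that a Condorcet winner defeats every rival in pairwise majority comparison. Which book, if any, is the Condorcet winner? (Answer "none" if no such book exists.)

Pairwise majorities:
Zeta vs Kappa: 2+1 = 3 for Zeta, 4 for Kappa — Kappa by 4–3.
Zeta vs Epsilon: Zeta is ranked higher on 1+3 = 4 ballots, Epsilon on 3. Zeta wins 4–3.
Zeta vs Tau: Zeta preferred on 1+3 = 4 ballots; Zeta wins 4–3.
Zeta vs Theta: 1+3 = 4 for Zeta, 3 for Theta — Zeta by 4–3.
Kappa vs Epsilon: 3 for Kappa, 4 for Epsilon — Epsilon by 4–3.
Kappa vs Tau: Kappa preferred on 3 ballots; Tau wins 4–3.
Kappa vs Theta: Kappa preferred on 3 ballots; Theta wins 4–3.
Epsilon vs Tau: Epsilon is ranked higher on 2 ballots, Tau on 5. Tau wins 5–2.
Epsilon vs Theta: 2 to 5, Theta.
Tau vs Theta: 1+3 = 4 for Tau, 3 for Theta — Tau by 4–3.
Every book loses at least once (Zeta loses to Kappa; Kappa loses to Epsilon; Epsilon loses to Zeta; Tau loses to Zeta; Theta loses to Zeta). The majority relation contains the cycle Zeta > Epsilon > Kappa > Zeta, so there is no Condorcet winner.

none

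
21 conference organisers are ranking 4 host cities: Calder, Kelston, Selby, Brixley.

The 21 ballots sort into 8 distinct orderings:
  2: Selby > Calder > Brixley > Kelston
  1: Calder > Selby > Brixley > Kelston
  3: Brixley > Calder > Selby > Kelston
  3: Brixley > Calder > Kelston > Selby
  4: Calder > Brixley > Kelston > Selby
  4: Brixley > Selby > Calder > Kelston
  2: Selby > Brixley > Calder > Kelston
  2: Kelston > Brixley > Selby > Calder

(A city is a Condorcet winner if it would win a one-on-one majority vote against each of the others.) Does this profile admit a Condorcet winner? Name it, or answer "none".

Head-to-head results (21 organisers):
Calder–Kelston: Calder 19–2.
Calder–Selby: Calder 11–10.
Calder–Brixley: Brixley 14–7.
Kelston vs Selby: Selby, 12–9.
Kelston–Brixley: Brixley 19–2.
Selby–Brixley: Brixley 16–5.
Brixley wins every pairwise contest, so Brixley is the Condorcet winner.

Brixley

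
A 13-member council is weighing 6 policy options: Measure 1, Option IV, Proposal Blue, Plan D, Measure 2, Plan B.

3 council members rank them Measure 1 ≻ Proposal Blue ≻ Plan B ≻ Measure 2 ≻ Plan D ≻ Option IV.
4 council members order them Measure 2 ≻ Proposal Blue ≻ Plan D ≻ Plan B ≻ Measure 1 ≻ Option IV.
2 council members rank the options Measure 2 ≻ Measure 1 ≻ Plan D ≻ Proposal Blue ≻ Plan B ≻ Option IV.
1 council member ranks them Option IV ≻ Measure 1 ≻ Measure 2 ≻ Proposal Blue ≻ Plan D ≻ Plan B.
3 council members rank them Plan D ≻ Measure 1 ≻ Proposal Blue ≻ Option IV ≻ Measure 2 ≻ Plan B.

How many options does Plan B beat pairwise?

Plan B against each rival (13 council members):
Plan B vs Measure 1: Measure 1 wins 9–4.
Plan B vs Option IV: Plan B is ranked higher on 3+4+2 = 9 ballots, Option IV on 4. Plan B wins 9–4.
Plan B–Proposal Blue: Proposal Blue 13–0.
Plan B–Plan D: Plan D 10–3.
Plan B–Measure 2: Measure 2 10–3.
Plan B beats Option IV; loses to Measure 1, Proposal Blue, Plan D, Measure 2 — 1 pairwise win.

1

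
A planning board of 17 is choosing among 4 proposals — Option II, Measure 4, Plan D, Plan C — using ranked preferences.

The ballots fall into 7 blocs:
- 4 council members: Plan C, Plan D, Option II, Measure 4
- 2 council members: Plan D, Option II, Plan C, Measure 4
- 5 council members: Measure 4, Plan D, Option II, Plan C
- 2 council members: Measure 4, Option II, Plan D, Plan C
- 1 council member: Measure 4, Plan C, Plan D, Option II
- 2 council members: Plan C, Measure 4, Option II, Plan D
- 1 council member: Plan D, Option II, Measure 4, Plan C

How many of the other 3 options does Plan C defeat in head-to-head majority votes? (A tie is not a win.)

0

Plan C against each rival (17 council members):
Plan C vs Option II: Option II wins 10–7.
Plan C vs Measure 4: Measure 4, 9–8.
Plan C vs Plan D: 4+1+2 = 7 for Plan C, 10 for Plan D — Plan D by 10–7.
Plan C beats no one; loses to Option II, Measure 4, Plan D — 0 pairwise wins.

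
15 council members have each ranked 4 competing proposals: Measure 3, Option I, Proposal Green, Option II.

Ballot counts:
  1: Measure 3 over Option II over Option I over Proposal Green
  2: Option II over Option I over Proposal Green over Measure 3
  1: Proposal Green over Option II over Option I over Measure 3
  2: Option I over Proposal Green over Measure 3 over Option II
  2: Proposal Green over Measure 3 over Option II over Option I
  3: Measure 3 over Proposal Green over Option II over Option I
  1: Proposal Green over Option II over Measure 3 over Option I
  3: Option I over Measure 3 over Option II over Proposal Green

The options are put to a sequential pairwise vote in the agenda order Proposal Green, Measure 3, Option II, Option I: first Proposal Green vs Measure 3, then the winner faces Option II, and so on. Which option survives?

Round 1: Proposal Green vs Measure 3 — 8–7, Proposal Green advances.
Round 2: Proposal Green vs Option II — 9–6, Proposal Green advances.
Round 3: Proposal Green vs Option I — 7–8, Option I advances.
Option I survives the agenda.

Option I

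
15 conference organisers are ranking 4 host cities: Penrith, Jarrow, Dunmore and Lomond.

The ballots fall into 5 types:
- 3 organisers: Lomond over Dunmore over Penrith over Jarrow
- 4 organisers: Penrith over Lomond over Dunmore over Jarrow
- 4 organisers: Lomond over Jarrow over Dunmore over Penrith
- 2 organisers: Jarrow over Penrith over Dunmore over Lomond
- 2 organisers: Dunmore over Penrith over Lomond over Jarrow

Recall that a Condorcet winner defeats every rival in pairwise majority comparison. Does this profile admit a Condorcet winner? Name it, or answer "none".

none

Pairwise majorities:
Penrith vs Jarrow: Penrith, 9–6.
Penrith vs Dunmore: Dunmore, 9–6.
Penrith vs Lomond: Penrith wins 8–7.
Jarrow vs Dunmore: Dunmore wins 9–6.
Jarrow vs Lomond: Lomond wins 13–2.
Dunmore vs Lomond: Lomond wins 11–4.
Every city loses at least once (Penrith loses to Dunmore; Jarrow loses to Penrith; Dunmore loses to Lomond; Lomond loses to Penrith). The majority relation contains the cycle Penrith beats Lomond beats Dunmore beats Penrith, so there is no Condorcet winner.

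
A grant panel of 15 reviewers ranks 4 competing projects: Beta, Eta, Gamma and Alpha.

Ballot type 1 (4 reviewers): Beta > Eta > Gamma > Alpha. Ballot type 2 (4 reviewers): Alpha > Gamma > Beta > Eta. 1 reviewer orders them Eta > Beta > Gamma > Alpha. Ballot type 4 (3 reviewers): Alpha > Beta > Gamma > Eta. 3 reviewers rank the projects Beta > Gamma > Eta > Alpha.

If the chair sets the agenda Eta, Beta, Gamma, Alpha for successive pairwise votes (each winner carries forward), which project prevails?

Beta

Round 1: Eta vs Beta — 1–14, Beta advances.
Round 2: Beta vs Gamma — 11–4, Beta advances.
Round 3: Beta vs Alpha — 8–7, Beta advances.
Beta survives the agenda.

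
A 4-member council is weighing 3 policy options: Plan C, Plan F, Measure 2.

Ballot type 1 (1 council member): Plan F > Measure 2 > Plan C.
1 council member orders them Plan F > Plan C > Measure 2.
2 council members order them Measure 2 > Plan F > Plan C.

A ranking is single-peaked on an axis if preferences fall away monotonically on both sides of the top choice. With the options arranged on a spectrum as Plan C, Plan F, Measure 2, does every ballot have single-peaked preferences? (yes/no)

yes

Axis positions: Plan C=1, Plan F=2, Measure 2=3.
Ballot type 1 (peak Plan F at position 2): ranking walks positions 2-3-1, expanding outward from the peak — single-peaked.
Ballot type 2 (peak Plan F at position 2): ranking walks positions 2-1-3, expanding outward from the peak — single-peaked.
Ballot type 3 (peak Measure 2 at position 3): ranking walks positions 3-2-1, expanding outward from the peak — single-peaked.
Every ranking is single-peaked on this axis.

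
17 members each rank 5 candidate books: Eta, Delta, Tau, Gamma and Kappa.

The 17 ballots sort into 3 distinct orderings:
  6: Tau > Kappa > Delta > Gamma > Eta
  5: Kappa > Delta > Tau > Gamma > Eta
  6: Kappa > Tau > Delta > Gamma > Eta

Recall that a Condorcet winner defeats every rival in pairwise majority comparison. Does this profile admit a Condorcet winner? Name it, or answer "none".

Kappa

Head-to-head results (17 members):
Eta vs Delta: 0 for Eta, 17 for Delta — Delta by 17–0.
Eta vs Tau: Eta is ranked higher on 0 ballots, Tau on 17. Tau wins 17–0.
Eta vs Gamma: 0 to 17, Gamma.
Eta vs Kappa: Eta is ranked higher on 0 ballots, Kappa on 17. Kappa wins 17–0.
Delta vs Tau: 5 for Delta, 12 for Tau — Tau by 12–5.
Delta vs Gamma: 17 to 0, Delta.
Delta vs Kappa: Delta is ranked higher on 0 ballots, Kappa on 17. Kappa wins 17–0.
Tau vs Gamma: 6+5+6 = 17 for Tau, 0 for Gamma — Tau by 17–0.
Tau vs Kappa: 6 for Tau, 11 for Kappa — Kappa by 11–6.
Gamma vs Kappa: 0 to 17, Kappa.
Kappa beats each of Eta, Delta, Tau, Gamma — Kappa is the Condorcet winner.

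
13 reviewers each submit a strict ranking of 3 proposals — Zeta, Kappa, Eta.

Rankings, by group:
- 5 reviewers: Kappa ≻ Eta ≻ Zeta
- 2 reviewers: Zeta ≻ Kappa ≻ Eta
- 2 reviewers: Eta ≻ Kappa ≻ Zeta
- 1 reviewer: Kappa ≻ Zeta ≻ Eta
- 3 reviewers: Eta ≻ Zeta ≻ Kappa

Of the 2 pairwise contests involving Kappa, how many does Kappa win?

2

Kappa against each rival (13 reviewers):
Kappa–Zeta: Kappa 8–5.
Kappa vs Eta: Kappa preferred on 5+2+1 = 8 ballots; Kappa wins 8–5.
Kappa beats Zeta, Eta — 2 pairwise wins.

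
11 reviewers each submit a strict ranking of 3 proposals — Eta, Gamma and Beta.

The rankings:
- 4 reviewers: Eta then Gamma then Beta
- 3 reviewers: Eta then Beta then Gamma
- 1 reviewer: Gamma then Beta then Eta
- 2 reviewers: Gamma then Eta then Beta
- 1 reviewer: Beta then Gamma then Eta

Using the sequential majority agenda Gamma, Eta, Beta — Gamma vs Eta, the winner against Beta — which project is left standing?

Round 1: Gamma vs Eta — 4–7, Eta advances.
Round 2: Eta vs Beta — 9–2, Eta advances.
Eta survives the agenda.

Eta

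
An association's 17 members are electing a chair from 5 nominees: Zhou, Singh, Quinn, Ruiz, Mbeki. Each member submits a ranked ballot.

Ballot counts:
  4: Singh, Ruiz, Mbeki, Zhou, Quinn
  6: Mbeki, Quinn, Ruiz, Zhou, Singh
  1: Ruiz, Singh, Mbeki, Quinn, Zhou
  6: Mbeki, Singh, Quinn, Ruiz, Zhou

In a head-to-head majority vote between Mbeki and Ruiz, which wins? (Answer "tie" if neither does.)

Mbeki

Ballots ranking Mbeki above Ruiz: 6 + 6 = 12.
Ballots ranking Ruiz above Mbeki: 17 − 12 = 5.
Mbeki wins the head-to-head 12–5.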